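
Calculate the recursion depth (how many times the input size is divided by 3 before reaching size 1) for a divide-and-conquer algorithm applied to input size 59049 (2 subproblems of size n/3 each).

For divide and conquer with division factor 3:

Problem sizes at each level:
Level 0: 59049
Level 1: 19683
Level 2: 6561
Level 3: 2187
Level 4: 729
Level 5: 243
Level 6: 81
Level 7: 27
Level 8: 9
Level 9: 3
Level 10: 1

The root is level 0 and the size-1 base case is level 10 (the tree spans levels 0 through 10, i.e. 11 levels counting the root), so the depth is the number of divisions: log_3(59049) = 10

The recursion tree depth is log_3(59049) = 10. At each level, the problem size is divided by 3, so it takes 10 divisions to reduce to a base case of size 1. The algorithm makes 2 recursive calls at each level.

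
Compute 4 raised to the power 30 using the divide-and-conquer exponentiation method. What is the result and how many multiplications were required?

Computing 4^30 by squaring (build up from 4^1; each line after the first costs one multiplication):

4^1 = 4
4^2 = (4^1)^2 = 4^2 = 16
4^3 = 4 * 4^2 = 4 * 16 = 64
4^6 = (4^3)^2 = 64^2 = 4096
4^7 = 4 * 4^6 = 4 * 4096 = 16384
4^14 = (4^7)^2 = 16384^2 = 268435456
4^15 = 4 * 4^14 = 4 * 268435456 = 1073741824
4^30 = (4^15)^2 = 1073741824^2 = 1152921504606846976

Result: 1152921504606846976
Multiplications needed: 7 (7 lines after 4^1)

4^30 = 1152921504606846976. Using exponentiation by squaring, this requires 7 multiplications. The key idea: if the exponent is even, square the half-power; if odd, multiply by the base once.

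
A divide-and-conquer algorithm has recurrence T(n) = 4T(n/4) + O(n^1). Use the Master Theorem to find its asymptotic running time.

Master Theorem for T(n) = 4T(n/4) + O(n^1):

a = 4, b = 4, c = 1
log_b(a) = log_4(4) = 1.0000

Case 2: c = 1 = log_4(4) = 1.0000
T(n) = O(n^1 log n) = O(n log n)

For T(n) = 4T(n/4) + O(n^1): log_4(4) = 1.0000. This is Case 2 of the Master Theorem (c = log_b(a), equal work at all levels), giving O(n log n).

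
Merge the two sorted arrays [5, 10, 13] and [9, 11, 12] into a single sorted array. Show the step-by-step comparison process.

Merging process:

Compare 5 vs 9: take 5 from left. Merged: [5]
Compare 10 vs 9: take 9 from right. Merged: [5, 9]
Compare 10 vs 11: take 10 from left. Merged: [5, 9, 10]
Compare 13 vs 11: take 11 from right. Merged: [5, 9, 10, 11]
Compare 13 vs 12: take 12 from right. Merged: [5, 9, 10, 11, 12]
Append remaining from left: [13]. Merged: [5, 9, 10, 11, 12, 13]

Final merged array: [5, 9, 10, 11, 12, 13]
Total comparisons: 5

The merged array is [5, 9, 10, 11, 12, 13], requiring 5 comparisons. The merge step runs in O(n) time where n is the total number of elements.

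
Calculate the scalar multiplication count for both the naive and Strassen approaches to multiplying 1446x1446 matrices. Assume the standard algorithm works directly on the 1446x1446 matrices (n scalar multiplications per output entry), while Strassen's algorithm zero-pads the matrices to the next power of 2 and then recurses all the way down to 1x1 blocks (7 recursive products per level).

Matrix multiplication for 1446x1446 matrices:

Strassen's algorithm requires power-of-2 dimensions. Pad 1446x1446 to 2048x2048 (next power of 2).

Standard algorithm: 1446^3 = 3023464536 multiplications
Strassen's algorithm: 7^(log2(2048)) = 7^11 = 1977326743 multiplications
Savings: 3023464536 - 1977326743 = 1046137793 multiplications

Standard: 3023464536 multiplications (1446^3). Strassen: 1977326743 multiplications (7^11, after padding to 2048x2048). Strassen reduces 8 recursive multiplications to 7 at each level.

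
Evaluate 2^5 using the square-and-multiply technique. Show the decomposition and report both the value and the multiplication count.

Computing 2^5 by squaring (build up from 2^1; each line after the first costs one multiplication):

2^1 = 2
2^2 = (2^1)^2 = 2^2 = 4
2^4 = (2^2)^2 = 4^2 = 16
2^5 = 2 * 2^4 = 2 * 16 = 32

Result: 32
Multiplications needed: 3 (3 lines after 2^1)

2^5 = 32. Using exponentiation by squaring, this requires 3 multiplications. The key idea: if the exponent is even, square the half-power; if odd, multiply by the base once.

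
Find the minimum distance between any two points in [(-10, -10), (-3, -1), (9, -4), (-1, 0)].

Computing all pairwise distances among 4 points:

d((-10, -10), (-3, -1)) = 11.4018
d((-10, -10), (9, -4)) = 19.9249
d((-10, -10), (-1, 0)) = 13.4536
d((-3, -1), (9, -4)) = 12.3693
d((-3, -1), (-1, 0)) = 2.2361 <-- minimum
d((9, -4), (-1, 0)) = 10.7703

Closest pair: (-3, -1) and (-1, 0) with distance 2.2361

The closest pair is (-3, -1) and (-1, 0) with Euclidean distance 2.2361. For 4 points, brute-force pairwise comparison is shown above. For large n, the divide-and-conquer algorithm (sort by x, recurse on halves, check the dividing strip) achieves O(n log n).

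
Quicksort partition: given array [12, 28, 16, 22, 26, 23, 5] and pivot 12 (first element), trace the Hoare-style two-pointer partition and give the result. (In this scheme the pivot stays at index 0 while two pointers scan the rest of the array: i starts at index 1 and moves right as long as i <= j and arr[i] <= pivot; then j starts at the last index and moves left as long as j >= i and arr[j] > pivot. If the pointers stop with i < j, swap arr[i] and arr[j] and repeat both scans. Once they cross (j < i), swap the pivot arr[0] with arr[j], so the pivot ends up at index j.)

Hoare-style two-pointer partition with pivot = 12:

Initial array: [12, 28, 16, 22, 26, 23, 5]

Pointers start at i = 1, j = 6.
i stops at index 1 (arr[1]=28 > 12), j stops at index 6 (arr[6]=5 <= 12): swap arr[1] and arr[6], array becomes [12, 5, 16, 22, 26, 23, 28]
i ends at 2, j ends at 1: the pointers have crossed (j < i), so scanning stops.

Swap pivot arr[0] with arr[1] to place pivot at position 1: [5, 12, 16, 22, 26, 23, 28]
Pivot position: 1

After partitioning with pivot 12, the array becomes [5, 12, 16, 22, 26, 23, 28]. The pivot is placed at index 1. All elements to the left of the pivot are <= 12, and all elements to the right are > 12.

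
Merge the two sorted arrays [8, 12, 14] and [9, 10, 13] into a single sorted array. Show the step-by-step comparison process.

Merging process:

Compare 8 vs 9: take 8 from left. Merged: [8]
Compare 12 vs 9: take 9 from right. Merged: [8, 9]
Compare 12 vs 10: take 10 from right. Merged: [8, 9, 10]
Compare 12 vs 13: take 12 from left. Merged: [8, 9, 10, 12]
Compare 14 vs 13: take 13 from right. Merged: [8, 9, 10, 12, 13]
Append remaining from left: [14]. Merged: [8, 9, 10, 12, 13, 14]

Final merged array: [8, 9, 10, 12, 13, 14]
Total comparisons: 5

The merged array is [8, 9, 10, 12, 13, 14], requiring 5 comparisons. The merge step runs in O(n) time where n is the total number of elements.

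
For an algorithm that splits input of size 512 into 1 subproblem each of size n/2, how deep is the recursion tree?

For divide and conquer with division factor 2:

Problem sizes at each level:
Level 0: 512
Level 1: 256
Level 2: 128
Level 3: 64
Level 4: 32
Level 5: 16
Level 6: 8
Level 7: 4
Level 8: 2
Level 9: 1

The root is level 0 and the size-1 base case is level 9 (the tree spans levels 0 through 9, i.e. 10 levels counting the root), so the depth is the number of divisions: log_2(512) = 9

The recursion tree depth is log_2(512) = 9. At each level, the problem size is divided by 2, so it takes 9 divisions to reduce to a base case of size 1. The algorithm makes 1 recursive call at each level.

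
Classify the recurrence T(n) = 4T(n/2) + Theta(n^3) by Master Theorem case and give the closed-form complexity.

Master Theorem for T(n) = 4T(n/2) + O(n^3):

a = 4, b = 2, c = 3
log_b(a) = log_2(4) = 2.0000

Case 3: c = 3 > log_2(4) = 2.0000
T(n) = O(n^3) = O(n^3)

For T(n) = 4T(n/2) + O(n^3): log_2(4) = 2.0000. This is Case 3 of the Master Theorem (c > log_b(a), work dominated by root), giving O(n^3).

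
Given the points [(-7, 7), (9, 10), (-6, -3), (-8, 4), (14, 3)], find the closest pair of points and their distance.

Computing all pairwise distances among 5 points:

d((-7, 7), (9, 10)) = 16.2788
d((-7, 7), (-6, -3)) = 10.0499
d((-7, 7), (-8, 4)) = 3.1623 <-- minimum
d((-7, 7), (14, 3)) = 21.3776
d((9, 10), (-6, -3)) = 19.8494
d((9, 10), (-8, 4)) = 18.0278
d((9, 10), (14, 3)) = 8.6023
d((-6, -3), (-8, 4)) = 7.2801
d((-6, -3), (14, 3)) = 20.8806
d((-8, 4), (14, 3)) = 22.0227

Closest pair: (-7, 7) and (-8, 4) with distance 3.1623

The closest pair is (-7, 7) and (-8, 4) with Euclidean distance 3.1623. For 5 points, brute-force pairwise comparison is shown above. For large n, the divide-and-conquer algorithm (sort by x, recurse on halves, check the dividing strip) achieves O(n log n).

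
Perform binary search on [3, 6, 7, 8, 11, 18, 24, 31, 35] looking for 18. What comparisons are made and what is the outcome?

Binary search for 18 in [3, 6, 7, 8, 11, 18, 24, 31, 35]:

lo=0, hi=8, mid=4, arr[mid]=11 -> 11 < 18, search right half
lo=5, hi=8, mid=6, arr[mid]=24 -> 24 > 18, search left half
lo=5, hi=5, mid=5, arr[mid]=18 -> Found target at index 5!

Binary search finds 18 at index 5 after 3 comparisons. The search repeatedly halves the search space by comparing with the middle element.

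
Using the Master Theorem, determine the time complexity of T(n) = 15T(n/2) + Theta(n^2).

Master Theorem for T(n) = 15T(n/2) + O(n^2):

a = 15, b = 2, c = 2
log_b(a) = log_2(15) = 3.9069

Case 1: c = 2 < log_2(15) = 3.9069
T(n) = O(n^(log_2 15))

For T(n) = 15T(n/2) + O(n^2): log_2(15) = 3.9069. This is Case 1 of the Master Theorem (c < log_b(a), work dominated by leaves), giving O(n^(log_2 15)).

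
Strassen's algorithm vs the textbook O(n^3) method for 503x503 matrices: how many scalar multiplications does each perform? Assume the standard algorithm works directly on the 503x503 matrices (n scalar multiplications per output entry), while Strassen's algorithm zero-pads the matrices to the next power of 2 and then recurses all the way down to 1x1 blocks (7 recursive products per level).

Matrix multiplication for 503x503 matrices:

Strassen's algorithm requires power-of-2 dimensions. Pad 503x503 to 512x512 (next power of 2).

Standard algorithm: 503^3 = 127263527 multiplications
Strassen's algorithm: 7^(log2(512)) = 7^9 = 40353607 multiplications
Savings: 127263527 - 40353607 = 86909920 multiplications

Standard: 127263527 multiplications (503^3). Strassen: 40353607 multiplications (7^9, after padding to 512x512). Strassen reduces 8 recursive multiplications to 7 at each level.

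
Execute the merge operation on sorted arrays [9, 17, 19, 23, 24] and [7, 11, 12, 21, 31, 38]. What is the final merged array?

Merging process:

Compare 9 vs 7: take 7 from right. Merged: [7]
Compare 9 vs 11: take 9 from left. Merged: [7, 9]
Compare 17 vs 11: take 11 from right. Merged: [7, 9, 11]
Compare 17 vs 12: take 12 from right. Merged: [7, 9, 11, 12]
Compare 17 vs 21: take 17 from left. Merged: [7, 9, 11, 12, 17]
Compare 19 vs 21: take 19 from left. Merged: [7, 9, 11, 12, 17, 19]
Compare 23 vs 21: take 21 from right. Merged: [7, 9, 11, 12, 17, 19, 21]
Compare 23 vs 31: take 23 from left. Merged: [7, 9, 11, 12, 17, 19, 21, 23]
Compare 24 vs 31: take 24 from left. Merged: [7, 9, 11, 12, 17, 19, 21, 23, 24]
Append remaining from right: [31, 38]. Merged: [7, 9, 11, 12, 17, 19, 21, 23, 24, 31, 38]

Final merged array: [7, 9, 11, 12, 17, 19, 21, 23, 24, 31, 38]
Total comparisons: 9

The merged array is [7, 9, 11, 12, 17, 19, 21, 23, 24, 31, 38], requiring 9 comparisons. The merge step runs in O(n) time where n is the total number of elements.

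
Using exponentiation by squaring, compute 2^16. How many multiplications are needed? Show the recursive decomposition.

Computing 2^16 by squaring (build up from 2^1; each line after the first costs one multiplication):

2^1 = 2
2^2 = (2^1)^2 = 2^2 = 4
2^4 = (2^2)^2 = 4^2 = 16
2^8 = (2^4)^2 = 16^2 = 256
2^16 = (2^8)^2 = 256^2 = 65536

Result: 65536
Multiplications needed: 4 (4 lines after 2^1)

2^16 = 65536. Using exponentiation by squaring, this requires 4 multiplications. The key idea: if the exponent is even, square the half-power; if odd, multiply by the base once.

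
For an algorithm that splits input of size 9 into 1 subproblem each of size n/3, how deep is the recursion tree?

For divide and conquer with division factor 3:

Problem sizes at each level:
Level 0: 9
Level 1: 3
Level 2: 1

The root is level 0 and the size-1 base case is level 2 (the tree spans levels 0 through 2, i.e. 3 levels counting the root), so the depth is the number of divisions: log_3(9) = 2

The recursion tree depth is log_3(9) = 2. At each level, the problem size is divided by 3, so it takes 2 divisions to reduce to a base case of size 1. The algorithm makes 1 recursive call at each level.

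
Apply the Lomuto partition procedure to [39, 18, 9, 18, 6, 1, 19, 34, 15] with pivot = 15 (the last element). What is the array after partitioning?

Lomuto partition with pivot = 15:

Initial array: [39, 18, 9, 18, 6, 1, 19, 34, 15]

arr[0]=39 > 15: no swap
arr[1]=18 > 15: no swap
arr[2]=9 <= 15: swap with position 0, array becomes [9, 18, 39, 18, 6, 1, 19, 34, 15]
arr[3]=18 > 15: no swap
arr[4]=6 <= 15: swap with position 1, array becomes [9, 6, 39, 18, 18, 1, 19, 34, 15]
arr[5]=1 <= 15: swap with position 2, array becomes [9, 6, 1, 18, 18, 39, 19, 34, 15]
arr[6]=19 > 15: no swap
arr[7]=34 > 15: no swap

Place pivot at position 3: [9, 6, 1, 15, 18, 39, 19, 34, 18]
Pivot position: 3

After partitioning with pivot 15, the array becomes [9, 6, 1, 15, 18, 39, 19, 34, 18]. The pivot is placed at index 3. All elements to the left of the pivot are <= 15, and all elements to the right are > 15.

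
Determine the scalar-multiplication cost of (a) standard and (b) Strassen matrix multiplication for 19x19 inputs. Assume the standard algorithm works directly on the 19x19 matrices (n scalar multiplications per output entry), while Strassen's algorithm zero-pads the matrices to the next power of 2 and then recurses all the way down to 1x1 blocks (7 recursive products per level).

Matrix multiplication for 19x19 matrices:

Strassen's algorithm requires power-of-2 dimensions. Pad 19x19 to 32x32 (next power of 2).

Standard algorithm: 19^3 = 6859 multiplications
Strassen's algorithm: 7^(log2(32)) = 7^5 = 16807 multiplications
Difference: 6859 - 16807 = -9948 (Strassen uses MORE here due to padding overhead — for small or just-over-power-of-2 n, padding can outweigh the per-level savings)

Standard: 6859 multiplications (19^3). Strassen: 16807 multiplications (7^5, after padding to 32x32). Strassen reduces 8 recursive multiplications to 7 at each level.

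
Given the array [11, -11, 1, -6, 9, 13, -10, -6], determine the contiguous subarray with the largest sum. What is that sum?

Using Kadane's algorithm on [11, -11, 1, -6, 9, 13, -10, -6]:

Scanning through the array:
Position 1 (value -11): max_ending_here = 0, max_so_far = 11
Position 2 (value 1): max_ending_here = 1, max_so_far = 11
Position 3 (value -6): max_ending_here = -5, max_so_far = 11
Position 4 (value 9): max_ending_here = 9, max_so_far = 11
Position 5 (value 13): max_ending_here = 22, max_so_far = 22
Position 6 (value -10): max_ending_here = 12, max_so_far = 22
Position 7 (value -6): max_ending_here = 6, max_so_far = 22

Maximum subarray: [9, 13]
Maximum sum: 22

The maximum subarray is [9, 13] with sum 22. This subarray runs from index 4 to index 5.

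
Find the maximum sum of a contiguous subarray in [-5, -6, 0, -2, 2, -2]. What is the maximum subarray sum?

Using Kadane's algorithm on [-5, -6, 0, -2, 2, -2]:

Scanning through the array:
Position 1 (value -6): max_ending_here = -6, max_so_far = -5
Position 2 (value 0): max_ending_here = 0, max_so_far = 0
Position 3 (value -2): max_ending_here = -2, max_so_far = 0
Position 4 (value 2): max_ending_here = 2, max_so_far = 2
Position 5 (value -2): max_ending_here = 0, max_so_far = 2

Maximum subarray: [2]
Maximum sum: 2

The maximum subarray is [2] with sum 2. This subarray runs from index 4 to index 4.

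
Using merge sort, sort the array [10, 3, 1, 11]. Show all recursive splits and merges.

Merge sort trace:

Split: [10, 3, 1, 11] -> [10, 3] and [1, 11]
  Split: [10, 3] -> [10] and [3]
  Merge: [10] + [3] -> [3, 10]
  Split: [1, 11] -> [1] and [11]
  Merge: [1] + [11] -> [1, 11]
Merge: [3, 10] + [1, 11] -> [1, 3, 10, 11]

Final sorted array: [1, 3, 10, 11]

The merge sort proceeds by recursively splitting the array and merging sorted halves.
After all merges, the sorted array is [1, 3, 10, 11].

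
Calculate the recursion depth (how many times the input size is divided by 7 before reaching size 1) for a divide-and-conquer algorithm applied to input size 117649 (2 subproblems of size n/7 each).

For divide and conquer with division factor 7:

Problem sizes at each level:
Level 0: 117649
Level 1: 16807
Level 2: 2401
Level 3: 343
Level 4: 49
Level 5: 7
Level 6: 1

The root is level 0 and the size-1 base case is level 6 (the tree spans levels 0 through 6, i.e. 7 levels counting the root), so the depth is the number of divisions: log_7(117649) = 6

The recursion tree depth is log_7(117649) = 6. At each level, the problem size is divided by 7, so it takes 6 divisions to reduce to a base case of size 1. The algorithm makes 2 recursive calls at each level.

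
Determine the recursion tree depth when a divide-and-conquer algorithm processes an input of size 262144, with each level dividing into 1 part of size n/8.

For divide and conquer with division factor 8:

Problem sizes at each level:
Level 0: 262144
Level 1: 32768
Level 2: 4096
Level 3: 512
Level 4: 64
Level 5: 8
Level 6: 1

The root is level 0 and the size-1 base case is level 6 (the tree spans levels 0 through 6, i.e. 7 levels counting the root), so the depth is the number of divisions: log_8(262144) = 6

The recursion tree depth is log_8(262144) = 6. At each level, the problem size is divided by 8, so it takes 6 divisions to reduce to a base case of size 1. The algorithm makes 1 recursive call at each level.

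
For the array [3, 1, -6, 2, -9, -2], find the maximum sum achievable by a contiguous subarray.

Using Kadane's algorithm on [3, 1, -6, 2, -9, -2]:

Scanning through the array:
Position 1 (value 1): max_ending_here = 4, max_so_far = 4
Position 2 (value -6): max_ending_here = -2, max_so_far = 4
Position 3 (value 2): max_ending_here = 2, max_so_far = 4
Position 4 (value -9): max_ending_here = -7, max_so_far = 4
Position 5 (value -2): max_ending_here = -2, max_so_far = 4

Maximum subarray: [3, 1]
Maximum sum: 4

The maximum subarray is [3, 1] with sum 4. This subarray runs from index 0 to index 1.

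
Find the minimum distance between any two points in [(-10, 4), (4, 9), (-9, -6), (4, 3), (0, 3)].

Computing all pairwise distances among 5 points:

d((-10, 4), (4, 9)) = 14.8661
d((-10, 4), (-9, -6)) = 10.0499
d((-10, 4), (4, 3)) = 14.0357
d((-10, 4), (0, 3)) = 10.0499
d((4, 9), (-9, -6)) = 19.8494
d((4, 9), (4, 3)) = 6.0
d((4, 9), (0, 3)) = 7.2111
d((-9, -6), (4, 3)) = 15.8114
d((-9, -6), (0, 3)) = 12.7279
d((4, 3), (0, 3)) = 4.0 <-- minimum

Closest pair: (4, 3) and (0, 3) with distance 4.0

The closest pair is (4, 3) and (0, 3) with Euclidean distance 4.0. For 5 points, brute-force pairwise comparison is shown above. For large n, the divide-and-conquer algorithm (sort by x, recurse on halves, check the dividing strip) achieves O(n log n).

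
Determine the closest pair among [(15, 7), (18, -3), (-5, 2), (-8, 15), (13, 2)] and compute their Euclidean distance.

Computing all pairwise distances among 5 points:

d((15, 7), (18, -3)) = 10.4403
d((15, 7), (-5, 2)) = 20.6155
d((15, 7), (-8, 15)) = 24.3516
d((15, 7), (13, 2)) = 5.3852 <-- minimum
d((18, -3), (-5, 2)) = 23.5372
d((18, -3), (-8, 15)) = 31.6228
d((18, -3), (13, 2)) = 7.0711
d((-5, 2), (-8, 15)) = 13.3417
d((-5, 2), (13, 2)) = 18.0
d((-8, 15), (13, 2)) = 24.6982

Closest pair: (15, 7) and (13, 2) with distance 5.3852

The closest pair is (15, 7) and (13, 2) with Euclidean distance 5.3852. For 5 points, brute-force pairwise comparison is shown above. For large n, the divide-and-conquer algorithm (sort by x, recurse on halves, check the dividing strip) achieves O(n log n).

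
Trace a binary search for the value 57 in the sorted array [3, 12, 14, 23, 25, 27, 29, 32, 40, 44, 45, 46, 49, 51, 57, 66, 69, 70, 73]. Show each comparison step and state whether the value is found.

Binary search for 57 in [3, 12, 14, 23, 25, 27, 29, 32, 40, 44, 45, 46, 49, 51, 57, 66, 69, 70, 73]:

lo=0, hi=18, mid=9, arr[mid]=44 -> 44 < 57, search right half
lo=10, hi=18, mid=14, arr[mid]=57 -> Found target at index 14!

Binary search finds 57 at index 14 after 2 comparisons. The search repeatedly halves the search space by comparing with the middle element.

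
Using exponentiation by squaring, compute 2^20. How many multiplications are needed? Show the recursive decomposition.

Computing 2^20 by squaring (build up from 2^1; each line after the first costs one multiplication):

2^1 = 2
2^2 = (2^1)^2 = 2^2 = 4
2^4 = (2^2)^2 = 4^2 = 16
2^5 = 2 * 2^4 = 2 * 16 = 32
2^10 = (2^5)^2 = 32^2 = 1024
2^20 = (2^10)^2 = 1024^2 = 1048576

Result: 1048576
Multiplications needed: 5 (5 lines after 2^1)

2^20 = 1048576. Using exponentiation by squaring, this requires 5 multiplications. The key idea: if the exponent is even, square the half-power; if odd, multiply by the base once.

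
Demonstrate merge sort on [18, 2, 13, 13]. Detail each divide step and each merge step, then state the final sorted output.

Merge sort trace:

Split: [18, 2, 13, 13] -> [18, 2] and [13, 13]
  Split: [18, 2] -> [18] and [2]
  Merge: [18] + [2] -> [2, 18]
  Split: [13, 13] -> [13] and [13]
  Merge: [13] + [13] -> [13, 13]
Merge: [2, 18] + [13, 13] -> [2, 13, 13, 18]

Final sorted array: [2, 13, 13, 18]

The merge sort proceeds by recursively splitting the array and merging sorted halves.
After all merges, the sorted array is [2, 13, 13, 18].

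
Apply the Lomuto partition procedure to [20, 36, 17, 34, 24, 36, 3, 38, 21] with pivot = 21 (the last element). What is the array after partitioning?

Lomuto partition with pivot = 21:

Initial array: [20, 36, 17, 34, 24, 36, 3, 38, 21]

arr[0]=20 <= 21: swap with position 0, array becomes [20, 36, 17, 34, 24, 36, 3, 38, 21]
arr[1]=36 > 21: no swap
arr[2]=17 <= 21: swap with position 1, array becomes [20, 17, 36, 34, 24, 36, 3, 38, 21]
arr[3]=34 > 21: no swap
arr[4]=24 > 21: no swap
arr[5]=36 > 21: no swap
arr[6]=3 <= 21: swap with position 2, array becomes [20, 17, 3, 34, 24, 36, 36, 38, 21]
arr[7]=38 > 21: no swap

Place pivot at position 3: [20, 17, 3, 21, 24, 36, 36, 38, 34]
Pivot position: 3

After partitioning with pivot 21, the array becomes [20, 17, 3, 21, 24, 36, 36, 38, 34]. The pivot is placed at index 3. All elements to the left of the pivot are <= 21, and all elements to the right are > 21.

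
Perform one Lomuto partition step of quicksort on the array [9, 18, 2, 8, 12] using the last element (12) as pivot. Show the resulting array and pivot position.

Lomuto partition with pivot = 12:

Initial array: [9, 18, 2, 8, 12]

arr[0]=9 <= 12: swap with position 0, array becomes [9, 18, 2, 8, 12]
arr[1]=18 > 12: no swap
arr[2]=2 <= 12: swap with position 1, array becomes [9, 2, 18, 8, 12]
arr[3]=8 <= 12: swap with position 2, array becomes [9, 2, 8, 18, 12]

Place pivot at position 3: [9, 2, 8, 12, 18]
Pivot position: 3

After partitioning with pivot 12, the array becomes [9, 2, 8, 12, 18]. The pivot is placed at index 3. All elements to the left of the pivot are <= 12, and all elements to the right are > 12.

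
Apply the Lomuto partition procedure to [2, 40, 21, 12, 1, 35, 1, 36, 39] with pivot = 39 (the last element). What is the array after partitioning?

Lomuto partition with pivot = 39:

Initial array: [2, 40, 21, 12, 1, 35, 1, 36, 39]

arr[0]=2 <= 39: swap with position 0, array becomes [2, 40, 21, 12, 1, 35, 1, 36, 39]
arr[1]=40 > 39: no swap
arr[2]=21 <= 39: swap with position 1, array becomes [2, 21, 40, 12, 1, 35, 1, 36, 39]
arr[3]=12 <= 39: swap with position 2, array becomes [2, 21, 12, 40, 1, 35, 1, 36, 39]
arr[4]=1 <= 39: swap with position 3, array becomes [2, 21, 12, 1, 40, 35, 1, 36, 39]
arr[5]=35 <= 39: swap with position 4, array becomes [2, 21, 12, 1, 35, 40, 1, 36, 39]
arr[6]=1 <= 39: swap with position 5, array becomes [2, 21, 12, 1, 35, 1, 40, 36, 39]
arr[7]=36 <= 39: swap with position 6, array becomes [2, 21, 12, 1, 35, 1, 36, 40, 39]

Place pivot at position 7: [2, 21, 12, 1, 35, 1, 36, 39, 40]
Pivot position: 7

After partitioning with pivot 39, the array becomes [2, 21, 12, 1, 35, 1, 36, 39, 40]. The pivot is placed at index 7. All elements to the left of the pivot are <= 39, and all elements to the right are > 39.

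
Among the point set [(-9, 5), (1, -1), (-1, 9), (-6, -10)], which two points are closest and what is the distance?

Computing all pairwise distances among 4 points:

d((-9, 5), (1, -1)) = 11.6619
d((-9, 5), (-1, 9)) = 8.9443 <-- minimum
d((-9, 5), (-6, -10)) = 15.2971
d((1, -1), (-1, 9)) = 10.198
d((1, -1), (-6, -10)) = 11.4018
d((-1, 9), (-6, -10)) = 19.6469

Closest pair: (-9, 5) and (-1, 9) with distance 8.9443

The closest pair is (-9, 5) and (-1, 9) with Euclidean distance 8.9443. For 4 points, brute-force pairwise comparison is shown above. For large n, the divide-and-conquer algorithm (sort by x, recurse on halves, check the dividing strip) achieves O(n log n).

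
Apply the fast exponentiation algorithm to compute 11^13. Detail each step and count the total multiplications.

Computing 11^13 by squaring (build up from 11^1; each line after the first costs one multiplication):

11^1 = 11
11^2 = (11^1)^2 = 11^2 = 121
11^3 = 11 * 11^2 = 11 * 121 = 1331
11^6 = (11^3)^2 = 1331^2 = 1771561
11^12 = (11^6)^2 = 1771561^2 = 3138428376721
11^13 = 11 * 11^12 = 11 * 3138428376721 = 34522712143931

Result: 34522712143931
Multiplications needed: 5 (5 lines after 11^1)

11^13 = 34522712143931. Using exponentiation by squaring, this requires 5 multiplications. The key idea: if the exponent is even, square the half-power; if odd, multiply by the base once.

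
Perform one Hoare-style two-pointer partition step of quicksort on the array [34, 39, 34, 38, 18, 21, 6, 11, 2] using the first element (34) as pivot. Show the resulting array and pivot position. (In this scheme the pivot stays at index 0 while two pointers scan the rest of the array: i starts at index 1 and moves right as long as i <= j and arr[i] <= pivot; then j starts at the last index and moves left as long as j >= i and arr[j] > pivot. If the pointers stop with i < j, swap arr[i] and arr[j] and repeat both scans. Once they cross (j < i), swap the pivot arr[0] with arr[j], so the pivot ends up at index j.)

Hoare-style two-pointer partition with pivot = 34:

Initial array: [34, 39, 34, 38, 18, 21, 6, 11, 2]

Pointers start at i = 1, j = 8.
i stops at index 1 (arr[1]=39 > 34), j stops at index 8 (arr[8]=2 <= 34): swap arr[1] and arr[8], array becomes [34, 2, 34, 38, 18, 21, 6, 11, 39]
i stops at index 3 (arr[3]=38 > 34), j stops at index 7 (arr[7]=11 <= 34): swap arr[3] and arr[7], array becomes [34, 2, 34, 11, 18, 21, 6, 38, 39]
i ends at 7, j ends at 6: the pointers have crossed (j < i), so scanning stops.

Swap pivot arr[0] with arr[6] to place pivot at position 6: [6, 2, 34, 11, 18, 21, 34, 38, 39]
Pivot position: 6

After partitioning with pivot 34, the array becomes [6, 2, 34, 11, 18, 21, 34, 38, 39]. The pivot is placed at index 6. All elements to the left of the pivot are <= 34, and all elements to the right are > 34.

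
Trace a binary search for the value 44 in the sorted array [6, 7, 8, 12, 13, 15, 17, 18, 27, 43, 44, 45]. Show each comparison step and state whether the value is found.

Binary search for 44 in [6, 7, 8, 12, 13, 15, 17, 18, 27, 43, 44, 45]:

lo=0, hi=11, mid=5, arr[mid]=15 -> 15 < 44, search right half
lo=6, hi=11, mid=8, arr[mid]=27 -> 27 < 44, search right half
lo=9, hi=11, mid=10, arr[mid]=44 -> Found target at index 10!

Binary search finds 44 at index 10 after 3 comparisons. The search repeatedly halves the search space by comparing with the middle element.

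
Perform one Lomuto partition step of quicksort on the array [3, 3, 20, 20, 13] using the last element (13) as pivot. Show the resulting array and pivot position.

Lomuto partition with pivot = 13:

Initial array: [3, 3, 20, 20, 13]

arr[0]=3 <= 13: swap with position 0, array becomes [3, 3, 20, 20, 13]
arr[1]=3 <= 13: swap with position 1, array becomes [3, 3, 20, 20, 13]
arr[2]=20 > 13: no swap
arr[3]=20 > 13: no swap

Place pivot at position 2: [3, 3, 13, 20, 20]
Pivot position: 2

After partitioning with pivot 13, the array becomes [3, 3, 13, 20, 20]. The pivot is placed at index 2. All elements to the left of the pivot are <= 13, and all elements to the right are > 13.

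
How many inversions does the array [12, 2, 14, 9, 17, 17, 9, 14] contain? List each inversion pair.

Finding inversions in [12, 2, 14, 9, 17, 17, 9, 14]:

(0, 1): arr[0]=12 > arr[1]=2
(0, 3): arr[0]=12 > arr[3]=9
(0, 6): arr[0]=12 > arr[6]=9
(2, 3): arr[2]=14 > arr[3]=9
(2, 6): arr[2]=14 > arr[6]=9
(4, 6): arr[4]=17 > arr[6]=9
(4, 7): arr[4]=17 > arr[7]=14
(5, 6): arr[5]=17 > arr[6]=9
(5, 7): arr[5]=17 > arr[7]=14

Total inversions: 9

The array has 9 inversion(s): (0,1), (0,3), (0,6), (2,3), (2,6), (4,6), (4,7), (5,6), (5,7). Each pair (i,j) satisfies i < j and arr[i] > arr[j].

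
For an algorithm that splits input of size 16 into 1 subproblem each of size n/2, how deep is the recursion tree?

For divide and conquer with division factor 2:

Problem sizes at each level:
Level 0: 16
Level 1: 8
Level 2: 4
Level 3: 2
Level 4: 1

The root is level 0 and the size-1 base case is level 4 (the tree spans levels 0 through 4, i.e. 5 levels counting the root), so the depth is the number of divisions: log_2(16) = 4

The recursion tree depth is log_2(16) = 4. At each level, the problem size is divided by 2, so it takes 4 divisions to reduce to a base case of size 1. The algorithm makes 1 recursive call at each level.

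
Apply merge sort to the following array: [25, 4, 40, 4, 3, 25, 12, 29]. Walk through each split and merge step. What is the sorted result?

Merge sort trace:

Split: [25, 4, 40, 4, 3, 25, 12, 29] -> [25, 4, 40, 4] and [3, 25, 12, 29]
  Split: [25, 4, 40, 4] -> [25, 4] and [40, 4]
    Split: [25, 4] -> [25] and [4]
    Merge: [25] + [4] -> [4, 25]
    Split: [40, 4] -> [40] and [4]
    Merge: [40] + [4] -> [4, 40]
  Merge: [4, 25] + [4, 40] -> [4, 4, 25, 40]
  Split: [3, 25, 12, 29] -> [3, 25] and [12, 29]
    Split: [3, 25] -> [3] and [25]
    Merge: [3] + [25] -> [3, 25]
    Split: [12, 29] -> [12] and [29]
    Merge: [12] + [29] -> [12, 29]
  Merge: [3, 25] + [12, 29] -> [3, 12, 25, 29]
Merge: [4, 4, 25, 40] + [3, 12, 25, 29] -> [3, 4, 4, 12, 25, 25, 29, 40]

Final sorted array: [3, 4, 4, 12, 25, 25, 29, 40]

The merge sort proceeds by recursively splitting the array and merging sorted halves.
After all merges, the sorted array is [3, 4, 4, 12, 25, 25, 29, 40].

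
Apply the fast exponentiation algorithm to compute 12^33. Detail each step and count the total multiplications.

Computing 12^33 by squaring (build up from 12^1; each line after the first costs one multiplication):

12^1 = 12
12^2 = (12^1)^2 = 12^2 = 144
12^4 = (12^2)^2 = 144^2 = 20736
12^8 = (12^4)^2 = 20736^2 = 429981696
12^16 = (12^8)^2 = 429981696^2 = 184884258895036416
12^32 = (12^16)^2 = 184884258895036416^2 = 34182189187166852111368841966125056
12^33 = 12 * 12^32 = 12 * 34182189187166852111368841966125056 = 410186270246002225336426103593500672

Result: 410186270246002225336426103593500672
Multiplications needed: 6 (6 lines after 12^1)

12^33 = 410186270246002225336426103593500672. Using exponentiation by squaring, this requires 6 multiplications. The key idea: if the exponent is even, square the half-power; if odd, multiply by the base once.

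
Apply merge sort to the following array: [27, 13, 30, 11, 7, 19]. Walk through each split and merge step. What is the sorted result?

Merge sort trace:

Split: [27, 13, 30, 11, 7, 19] -> [27, 13, 30] and [11, 7, 19]
  Split: [27, 13, 30] -> [27] and [13, 30]
    Split: [13, 30] -> [13] and [30]
    Merge: [13] + [30] -> [13, 30]
  Merge: [27] + [13, 30] -> [13, 27, 30]
  Split: [11, 7, 19] -> [11] and [7, 19]
    Split: [7, 19] -> [7] and [19]
    Merge: [7] + [19] -> [7, 19]
  Merge: [11] + [7, 19] -> [7, 11, 19]
Merge: [13, 27, 30] + [7, 11, 19] -> [7, 11, 13, 19, 27, 30]

Final sorted array: [7, 11, 13, 19, 27, 30]

The merge sort proceeds by recursively splitting the array and merging sorted halves.
After all merges, the sorted array is [7, 11, 13, 19, 27, 30].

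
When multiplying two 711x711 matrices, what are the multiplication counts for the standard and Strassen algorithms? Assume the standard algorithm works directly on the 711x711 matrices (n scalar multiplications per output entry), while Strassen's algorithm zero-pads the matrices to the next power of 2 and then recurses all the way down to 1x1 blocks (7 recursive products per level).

Matrix multiplication for 711x711 matrices:

Strassen's algorithm requires power-of-2 dimensions. Pad 711x711 to 1024x1024 (next power of 2).

Standard algorithm: 711^3 = 359425431 multiplications
Strassen's algorithm: 7^(log2(1024)) = 7^10 = 282475249 multiplications
Savings: 359425431 - 282475249 = 76950182 multiplications

Standard: 359425431 multiplications (711^3). Strassen: 282475249 multiplications (7^10, after padding to 1024x1024). Strassen reduces 8 recursive multiplications to 7 at each level.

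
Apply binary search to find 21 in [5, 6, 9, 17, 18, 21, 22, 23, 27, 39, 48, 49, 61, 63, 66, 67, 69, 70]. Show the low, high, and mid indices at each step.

Binary search for 21 in [5, 6, 9, 17, 18, 21, 22, 23, 27, 39, 48, 49, 61, 63, 66, 67, 69, 70]:

lo=0, hi=17, mid=8, arr[mid]=27 -> 27 > 21, search left half
lo=0, hi=7, mid=3, arr[mid]=17 -> 17 < 21, search right half
lo=4, hi=7, mid=5, arr[mid]=21 -> Found target at index 5!

Binary search finds 21 at index 5 after 3 comparisons. The search repeatedly halves the search space by comparing with the middle element.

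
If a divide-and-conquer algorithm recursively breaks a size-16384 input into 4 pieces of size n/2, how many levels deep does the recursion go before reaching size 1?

For divide and conquer with division factor 2:

Problem sizes at each level:
Level 0: 16384
Level 1: 8192
Level 2: 4096
Level 3: 2048
Level 4: 1024
Level 5: 512
Level 6: 256
Level 7: 128
Level 8: 64
Level 9: 32
Level 10: 16
Level 11: 8
Level 12: 4
Level 13: 2
Level 14: 1

The root is level 0 and the size-1 base case is level 14 (the tree spans levels 0 through 14, i.e. 15 levels counting the root), so the depth is the number of divisions: log_2(16384) = 14

The recursion tree depth is log_2(16384) = 14. At each level, the problem size is divided by 2, so it takes 14 divisions to reduce to a base case of size 1. The algorithm makes 4 recursive calls at each level.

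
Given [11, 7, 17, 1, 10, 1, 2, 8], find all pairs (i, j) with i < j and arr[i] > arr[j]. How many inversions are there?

Finding inversions in [11, 7, 17, 1, 10, 1, 2, 8]:

(0, 1): arr[0]=11 > arr[1]=7
(0, 3): arr[0]=11 > arr[3]=1
(0, 4): arr[0]=11 > arr[4]=10
(0, 5): arr[0]=11 > arr[5]=1
(0, 6): arr[0]=11 > arr[6]=2
(0, 7): arr[0]=11 > arr[7]=8
(1, 3): arr[1]=7 > arr[3]=1
(1, 5): arr[1]=7 > arr[5]=1
(1, 6): arr[1]=7 > arr[6]=2
(2, 3): arr[2]=17 > arr[3]=1
(2, 4): arr[2]=17 > arr[4]=10
(2, 5): arr[2]=17 > arr[5]=1
(2, 6): arr[2]=17 > arr[6]=2
(2, 7): arr[2]=17 > arr[7]=8
(4, 5): arr[4]=10 > arr[5]=1
(4, 6): arr[4]=10 > arr[6]=2
(4, 7): arr[4]=10 > arr[7]=8

Total inversions: 17

The array has 17 inversion(s): (0,1), (0,3), (0,4), (0,5), (0,6), (0,7), (1,3), (1,5), (1,6), (2,3), (2,4), (2,5), (2,6), (2,7), (4,5), (4,6), (4,7). Each pair (i,j) satisfies i < j and arr[i] > arr[j].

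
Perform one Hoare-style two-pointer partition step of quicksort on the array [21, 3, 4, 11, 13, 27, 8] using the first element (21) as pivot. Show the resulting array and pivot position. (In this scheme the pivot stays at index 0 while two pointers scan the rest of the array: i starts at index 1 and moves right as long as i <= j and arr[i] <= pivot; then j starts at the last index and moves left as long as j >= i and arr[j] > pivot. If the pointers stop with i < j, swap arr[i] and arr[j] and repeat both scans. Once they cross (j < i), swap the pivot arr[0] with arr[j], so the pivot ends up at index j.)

Hoare-style two-pointer partition with pivot = 21:

Initial array: [21, 3, 4, 11, 13, 27, 8]

Pointers start at i = 1, j = 6.
i stops at index 5 (arr[5]=27 > 21), j stops at index 6 (arr[6]=8 <= 21): swap arr[5] and arr[6], array becomes [21, 3, 4, 11, 13, 8, 27]
i ends at 6, j ends at 5: the pointers have crossed (j < i), so scanning stops.

Swap pivot arr[0] with arr[5] to place pivot at position 5: [8, 3, 4, 11, 13, 21, 27]
Pivot position: 5

After partitioning with pivot 21, the array becomes [8, 3, 4, 11, 13, 21, 27]. The pivot is placed at index 5. All elements to the left of the pivot are <= 21, and all elements to the right are > 21.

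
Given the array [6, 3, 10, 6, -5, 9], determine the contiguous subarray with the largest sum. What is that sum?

Using Kadane's algorithm on [6, 3, 10, 6, -5, 9]:

Scanning through the array:
Position 1 (value 3): max_ending_here = 9, max_so_far = 9
Position 2 (value 10): max_ending_here = 19, max_so_far = 19
Position 3 (value 6): max_ending_here = 25, max_so_far = 25
Position 4 (value -5): max_ending_here = 20, max_so_far = 25
Position 5 (value 9): max_ending_here = 29, max_so_far = 29

Maximum subarray: [6, 3, 10, 6, -5, 9]
Maximum sum: 29

The maximum subarray is [6, 3, 10, 6, -5, 9] with sum 29. This subarray runs from index 0 to index 5.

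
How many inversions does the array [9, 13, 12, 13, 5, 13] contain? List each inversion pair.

Finding inversions in [9, 13, 12, 13, 5, 13]:

(0, 4): arr[0]=9 > arr[4]=5
(1, 2): arr[1]=13 > arr[2]=12
(1, 4): arr[1]=13 > arr[4]=5
(2, 4): arr[2]=12 > arr[4]=5
(3, 4): arr[3]=13 > arr[4]=5

Total inversions: 5

The array has 5 inversion(s): (0,4), (1,2), (1,4), (2,4), (3,4). Each pair (i,j) satisfies i < j and arr[i] > arr[j].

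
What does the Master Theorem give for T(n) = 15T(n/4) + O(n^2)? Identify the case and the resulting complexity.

Master Theorem for T(n) = 15T(n/4) + O(n^2):

a = 15, b = 4, c = 2
log_b(a) = log_4(15) = 1.9534

Case 3: c = 2 > log_4(15) = 1.9534
T(n) = O(n^2) = O(n^2)

For T(n) = 15T(n/4) + O(n^2): log_4(15) = 1.9534. This is Case 3 of the Master Theorem (c > log_b(a), work dominated by root), giving O(n^2).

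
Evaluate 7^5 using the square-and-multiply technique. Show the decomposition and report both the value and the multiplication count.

Computing 7^5 by squaring (build up from 7^1; each line after the first costs one multiplication):

7^1 = 7
7^2 = (7^1)^2 = 7^2 = 49
7^4 = (7^2)^2 = 49^2 = 2401
7^5 = 7 * 7^4 = 7 * 2401 = 16807

Result: 16807
Multiplications needed: 3 (3 lines after 7^1)

7^5 = 16807. Using exponentiation by squaring, this requires 3 multiplications. The key idea: if the exponent is even, square the half-power; if odd, multiply by the base once.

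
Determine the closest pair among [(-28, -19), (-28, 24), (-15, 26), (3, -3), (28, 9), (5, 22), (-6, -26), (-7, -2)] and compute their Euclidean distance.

Computing all pairwise distances among 8 points:

d((-28, -19), (-28, 24)) = 43.0
d((-28, -19), (-15, 26)) = 46.8402
d((-28, -19), (3, -3)) = 34.8855
d((-28, -19), (28, 9)) = 62.6099
d((-28, -19), (5, 22)) = 52.6308
d((-28, -19), (-6, -26)) = 23.0868
d((-28, -19), (-7, -2)) = 27.0185
d((-28, 24), (-15, 26)) = 13.1529
d((-28, 24), (3, -3)) = 41.1096
d((-28, 24), (28, 9)) = 57.9741
d((-28, 24), (5, 22)) = 33.0606
d((-28, 24), (-6, -26)) = 54.626
d((-28, 24), (-7, -2)) = 33.4215
d((-15, 26), (3, -3)) = 34.1321
d((-15, 26), (28, 9)) = 46.2385
d((-15, 26), (5, 22)) = 20.3961
d((-15, 26), (-6, -26)) = 52.7731
d((-15, 26), (-7, -2)) = 29.1204
d((3, -3), (28, 9)) = 27.7308
d((3, -3), (5, 22)) = 25.0799
d((3, -3), (-6, -26)) = 24.6982
d((3, -3), (-7, -2)) = 10.0499 <-- minimum
d((28, 9), (5, 22)) = 26.4197
d((28, 9), (-6, -26)) = 48.7955
d((28, 9), (-7, -2)) = 36.6879
d((5, 22), (-6, -26)) = 49.2443
d((5, 22), (-7, -2)) = 26.8328
d((-6, -26), (-7, -2)) = 24.0208

Closest pair: (3, -3) and (-7, -2) with distance 10.0499

The closest pair is (3, -3) and (-7, -2) with Euclidean distance 10.0499. For 8 points, brute-force pairwise comparison is shown above. For large n, the divide-and-conquer algorithm (sort by x, recurse on halves, check the dividing strip) achieves O(n log n).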